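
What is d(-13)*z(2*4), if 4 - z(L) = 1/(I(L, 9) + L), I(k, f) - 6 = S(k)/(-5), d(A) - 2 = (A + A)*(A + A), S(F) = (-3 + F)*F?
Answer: 2599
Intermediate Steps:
S(F) = F*(-3 + F)
d(A) = 2 + 4*A² (d(A) = 2 + (A + A)*(A + A) = 2 + (2*A)*(2*A) = 2 + 4*A²)
I(k, f) = 6 - k*(-3 + k)/5 (I(k, f) = 6 + (k*(-3 + k))/(-5) = 6 + (k*(-3 + k))*(-⅕) = 6 - k*(-3 + k)/5)
z(L) = 4 - 1/(6 + L - L*(-3 + L)/5) (z(L) = 4 - 1/((6 - L*(-3 + L)/5) + L) = 4 - 1/(6 + L - L*(-3 + L)/5))
d(-13)*z(2*4) = (2 + 4*(-13)²)*((-115 - 64*4 + 4*(2*4)²)/(-30 + (2*4)² - 16*4)) = (2 + 4*169)*((-115 - 32*8 + 4*8²)/(-30 + 8² - 8*8)) = (2 + 676)*((-115 - 256 + 4*64)/(-30 + 64 - 64)) = 678*((-115 - 256 + 256)/(-30)) = 678*(-1/30*(-115)) = 678*(23/6) = 2599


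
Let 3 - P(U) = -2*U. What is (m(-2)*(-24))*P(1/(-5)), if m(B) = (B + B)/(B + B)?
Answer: -312/5 ≈ -62.400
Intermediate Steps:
m(B) = 1 (m(B) = (2*B)/((2*B)) = (2*B)*(1/(2*B)) = 1)
P(U) = 3 + 2*U (P(U) = 3 - (-2)*U = 3 + 2*U)
(m(-2)*(-24))*P(1/(-5)) = (1*(-24))*(3 + 2/(-5)) = -24*(3 + 2*(-1/5)) = -24*(3 - 2/5) = -24*13/5 = -312/5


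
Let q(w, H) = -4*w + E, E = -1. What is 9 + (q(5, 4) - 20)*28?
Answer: -1139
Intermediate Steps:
q(w, H) = -1 - 4*w (q(w, H) = -4*w - 1 = -1 - 4*w)
9 + (q(5, 4) - 20)*28 = 9 + ((-1 - 4*5) - 20)*28 = 9 + ((-1 - 20) - 20)*28 = 9 + (-21 - 20)*28 = 9 - 41*28 = 9 - 1148 = -1139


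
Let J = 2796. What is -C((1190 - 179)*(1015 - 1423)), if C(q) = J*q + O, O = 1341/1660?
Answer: 1914505302339/1660 ≈ 1.1533e+9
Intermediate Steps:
O = 1341/1660 (O = 1341*(1/1660) = 1341/1660 ≈ 0.80783)
C(q) = 1341/1660 + 2796*q (C(q) = 2796*q + 1341/1660 = 1341/1660 + 2796*q)
-C((1190 - 179)*(1015 - 1423)) = -(1341/1660 + 2796*((1190 - 179)*(1015 - 1423))) = -(1341/1660 + 2796*(1011*(-408))) = -(1341/1660 + 2796*(-412488)) = -(1341/1660 - 1153316448) = -1*(-1914505302339/1660) = 1914505302339/1660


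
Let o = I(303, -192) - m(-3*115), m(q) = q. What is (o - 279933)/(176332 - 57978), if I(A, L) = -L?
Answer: -139698/59177 ≈ -2.3607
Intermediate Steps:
o = 537 (o = -1*(-192) - (-3)*115 = 192 - 1*(-345) = 192 + 345 = 537)
(o - 279933)/(176332 - 57978) = (537 - 279933)/(176332 - 57978) = -279396/118354 = -279396*1/118354 = -139698/59177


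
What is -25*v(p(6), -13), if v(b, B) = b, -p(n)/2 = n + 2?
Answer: 400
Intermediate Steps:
p(n) = -4 - 2*n (p(n) = -2*(n + 2) = -2*(2 + n) = -4 - 2*n)
-25*v(p(6), -13) = -25*(-4 - 2*6) = -25*(-4 - 12) = -25*(-16) = 400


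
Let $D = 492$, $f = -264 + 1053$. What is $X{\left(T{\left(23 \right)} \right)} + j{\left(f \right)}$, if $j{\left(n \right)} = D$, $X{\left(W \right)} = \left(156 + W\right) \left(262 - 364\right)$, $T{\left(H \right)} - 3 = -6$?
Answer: $-15114$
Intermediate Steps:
$T{\left(H \right)} = -3$ ($T{\left(H \right)} = 3 - 6 = -3$)
$f = 789$
$X{\left(W \right)} = -15912 - 102 W$ ($X{\left(W \right)} = \left(156 + W\right) \left(-102\right) = -15912 - 102 W$)
$j{\left(n \right)} = 492$
$X{\left(T{\left(23 \right)} \right)} + j{\left(f \right)} = \left(-15912 - -306\right) + 492 = \left(-15912 + 306\right) + 492 = -15606 + 492 = -15114$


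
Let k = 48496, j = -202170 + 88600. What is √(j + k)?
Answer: I*√65074 ≈ 255.1*I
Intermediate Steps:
j = -113570
√(j + k) = √(-113570 + 48496) = √(-65074) = I*√65074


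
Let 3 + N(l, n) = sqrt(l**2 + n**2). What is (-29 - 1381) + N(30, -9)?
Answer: -1413 + 3*sqrt(109) ≈ -1381.7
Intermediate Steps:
N(l, n) = -3 + sqrt(l**2 + n**2)
(-29 - 1381) + N(30, -9) = (-29 - 1381) + (-3 + sqrt(30**2 + (-9)**2)) = -1410 + (-3 + sqrt(900 + 81)) = -1410 + (-3 + sqrt(981)) = -1410 + (-3 + 3*sqrt(109)) = -1413 + 3*sqrt(109)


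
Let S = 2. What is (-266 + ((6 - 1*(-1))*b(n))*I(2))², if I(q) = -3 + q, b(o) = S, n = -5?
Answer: 78400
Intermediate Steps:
b(o) = 2
(-266 + ((6 - 1*(-1))*b(n))*I(2))² = (-266 + ((6 - 1*(-1))*2)*(-3 + 2))² = (-266 + ((6 + 1)*2)*(-1))² = (-266 + (7*2)*(-1))² = (-266 + 14*(-1))² = (-266 - 14)² = (-280)² = 78400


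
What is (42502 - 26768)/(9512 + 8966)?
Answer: 7867/9239 ≈ 0.85150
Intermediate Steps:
(42502 - 26768)/(9512 + 8966) = 15734/18478 = 15734*(1/18478) = 7867/9239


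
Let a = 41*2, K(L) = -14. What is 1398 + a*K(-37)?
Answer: 250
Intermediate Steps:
a = 82
1398 + a*K(-37) = 1398 + 82*(-14) = 1398 - 1148 = 250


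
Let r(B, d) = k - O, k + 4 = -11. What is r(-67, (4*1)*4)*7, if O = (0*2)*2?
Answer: -105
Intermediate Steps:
k = -15 (k = -4 - 11 = -15)
O = 0 (O = 0*2 = 0)
r(B, d) = -15 (r(B, d) = -15 - 1*0 = -15 + 0 = -15)
r(-67, (4*1)*4)*7 = -15*7 = -105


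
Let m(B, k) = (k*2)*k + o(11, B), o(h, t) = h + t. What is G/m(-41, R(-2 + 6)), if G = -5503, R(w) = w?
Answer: -5503/2 ≈ -2751.5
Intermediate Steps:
m(B, k) = 11 + B + 2*k² (m(B, k) = (k*2)*k + (11 + B) = (2*k)*k + (11 + B) = 2*k² + (11 + B) = 11 + B + 2*k²)
G/m(-41, R(-2 + 6)) = -5503/(11 - 41 + 2*(-2 + 6)²) = -5503/(11 - 41 + 2*4²) = -5503/(11 - 41 + 2*16) = -5503/(11 - 41 + 32) = -5503/2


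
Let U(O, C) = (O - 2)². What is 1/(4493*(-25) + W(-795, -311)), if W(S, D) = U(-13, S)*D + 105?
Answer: -1/182195 ≈ -5.4886e-6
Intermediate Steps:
U(O, C) = (-2 + O)²
W(S, D) = 105 + 225*D (W(S, D) = (-2 - 13)²*D + 105 = (-15)²*D + 105 = 225*D + 105 = 105 + 225*D)
1/(4493*(-25) + W(-795, -311)) = 1/(4493*(-25) + (105 + 225*(-311))) = 1/(-112325 + (105 - 69975)) = 1/(-112325 - 69870) = 1/(-182195) = -1/182195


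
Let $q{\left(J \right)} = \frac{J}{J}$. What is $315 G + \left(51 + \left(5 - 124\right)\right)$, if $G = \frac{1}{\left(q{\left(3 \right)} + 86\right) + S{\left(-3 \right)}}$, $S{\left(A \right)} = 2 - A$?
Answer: $- \frac{5941}{92} \approx -64.576$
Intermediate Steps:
$q{\left(J \right)} = 1$
$G = \frac{1}{92}$ ($G = \frac{1}{\left(1 + 86\right) + \left(2 - -3\right)} = \frac{1}{87 + \left(2 + 3\right)} = \frac{1}{87 + 5} = \frac{1}{92} \approx 0.01087$)
$315 G + \left(51 + \left(5 - 124\right)\right) = 315 \cdot \frac{1}{92} + \left(51 + \left(5 - 124\right)\right) = \frac{315}{92} + \left(51 - 119\right) = \frac{315}{92} - 68 = - \frac{5941}{92}$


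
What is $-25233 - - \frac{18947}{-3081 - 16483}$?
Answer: $- \frac{493677359}{19564} \approx -25234.0$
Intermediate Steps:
$-25233 - - \frac{18947}{-3081 - 16483} = -25233 - - \frac{18947}{-19564} = -25233 - \left(-18947\right) \left(- \frac{1}{19564}\right) = -25233 - \frac{18947}{19564} = - \frac{493677359}{19564}$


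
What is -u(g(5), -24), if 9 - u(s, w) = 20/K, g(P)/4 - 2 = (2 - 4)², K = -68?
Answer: -158/17 ≈ -9.2941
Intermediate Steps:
g(P) = 24 (g(P) = 8 + 4*(2 - 4)² = 8 + 4*(-2)² = 8 + 4*4 = 8 + 16 = 24)
u(s, w) = 158/17 (u(s, w) = 9 - 20/(-68) = 9 - 20*(-1)/68 = 9 - 1*(-5/17) = 9 + 5/17 = 158/17)
-u(g(5), -24) = -1*158/17 = -158/17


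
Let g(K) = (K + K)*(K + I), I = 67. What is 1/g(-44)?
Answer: -1/2024 ≈ -0.00049407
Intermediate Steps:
g(K) = 2*K*(67 + K) (g(K) = (K + K)*(K + 67) = (2*K)*(67 + K) = 2*K*(67 + K))
1/g(-44) = 1/(2*(-44)*(67 - 44)) = 1/(2*(-44)*23) = 1/(-2024) = -1/2024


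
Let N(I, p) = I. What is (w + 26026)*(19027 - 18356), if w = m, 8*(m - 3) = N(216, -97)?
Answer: 17483576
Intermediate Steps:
m = 30 (m = 3 + (⅛)*216 = 3 + 27 = 30)
w = 30
(w + 26026)*(19027 - 18356) = (30 + 26026)*(19027 - 18356) = 26056*671 = 17483576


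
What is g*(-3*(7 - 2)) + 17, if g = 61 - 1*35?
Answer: -373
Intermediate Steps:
g = 26 (g = 61 - 35 = 26)
g*(-3*(7 - 2)) + 17 = 26*(-3*(7 - 2)) + 17 = 26*(-3*5) + 17 = 26*(-15) + 17 = -390 + 17 = -373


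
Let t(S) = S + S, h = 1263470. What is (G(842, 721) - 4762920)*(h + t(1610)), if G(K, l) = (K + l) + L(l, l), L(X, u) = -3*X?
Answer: -6033903148800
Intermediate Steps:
t(S) = 2*S
G(K, l) = K - 2*l (G(K, l) = (K + l) - 3*l = K - 2*l)
(G(842, 721) - 4762920)*(h + t(1610)) = ((842 - 2*721) - 4762920)*(1263470 + 2*1610) = ((842 - 1442) - 4762920)*(1263470 + 3220) = (-600 - 4762920)*1266690 = -4763520*1266690 = -6033903148800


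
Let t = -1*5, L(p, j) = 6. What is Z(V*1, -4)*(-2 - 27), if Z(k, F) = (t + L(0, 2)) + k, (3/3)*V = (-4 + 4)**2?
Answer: -29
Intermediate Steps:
V = 0 (V = (-4 + 4)**2 = 0**2 = 0)
t = -5
Z(k, F) = 1 + k (Z(k, F) = (-5 + 6) + k = 1 + k)
Z(V*1, -4)*(-2 - 27) = (1 + 0*1)*(-2 - 27) = (1 + 0)*(-29) = 1*(-29) = -29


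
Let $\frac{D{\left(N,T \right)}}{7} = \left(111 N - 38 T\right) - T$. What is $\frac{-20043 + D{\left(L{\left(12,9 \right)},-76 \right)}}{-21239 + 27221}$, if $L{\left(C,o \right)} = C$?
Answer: $\frac{3343}{1994} \approx 1.6765$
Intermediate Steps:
$D{\left(N,T \right)} = - 273 T + 777 N$ ($D{\left(N,T \right)} = 7 \left(\left(111 N - 38 T\right) - T\right) = 7 \left(\left(- 38 T + 111 N\right) - T\right) = 7 \left(- 39 T + 111 N\right) = - 273 T + 777 N$)
$\frac{-20043 + D{\left(L{\left(12,9 \right)},-76 \right)}}{-21239 + 27221} = \frac{-20043 + \left(\left(-273\right) \left(-76\right) + 777 \cdot 12\right)}{-21239 + 27221} = \frac{-20043 + \left(20748 + 9324\right)}{5982} = \left(-20043 + 30072\right) \frac{1}{5982} = 10029 \cdot \frac{1}{5982} = \frac{3343}{1994}$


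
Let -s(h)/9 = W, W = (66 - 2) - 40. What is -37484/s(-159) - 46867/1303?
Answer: 9679595/70362 ≈ 137.57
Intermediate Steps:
W = 24 (W = 64 - 40 = 24)
s(h) = -216 (s(h) = -9*24 = -216)
-37484/s(-159) - 46867/1303 = -37484/(-216) - 46867/1303 = -37484*(-1/216) - 46867*1/1303 = 9371/54 - 46867/1303 = 9679595/70362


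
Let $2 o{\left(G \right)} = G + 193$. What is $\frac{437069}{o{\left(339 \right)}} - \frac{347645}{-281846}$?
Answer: $\frac{1622087144}{986461} \approx 1644.3$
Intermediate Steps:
$o{\left(G \right)} = \frac{193}{2} + \frac{G}{2}$ ($o{\left(G \right)} = \frac{G + 193}{2} = \frac{193 + G}{2} = \frac{193}{2} + \frac{G}{2}$)
$\frac{437069}{o{\left(339 \right)}} - \frac{347645}{-281846} = \frac{437069}{\frac{193}{2} + \frac{1}{2} \cdot 339} - \frac{347645}{-281846} = \frac{437069}{\frac{193}{2} + \frac{339}{2}} - - \frac{347645}{281846} = \frac{437069}{266} + \frac{347645}{281846} = \frac{1622087144}{986461}$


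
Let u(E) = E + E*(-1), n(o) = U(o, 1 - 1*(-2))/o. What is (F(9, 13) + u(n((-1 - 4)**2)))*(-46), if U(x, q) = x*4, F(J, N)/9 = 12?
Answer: -4968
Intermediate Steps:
F(J, N) = 108 (F(J, N) = 9*12 = 108)
U(x, q) = 4*x
n(o) = 4 (n(o) = (4*o)/o = 4)
u(E) = 0 (u(E) = E - E = 0)
(F(9, 13) + u(n((-1 - 4)**2)))*(-46) = (108 + 0)*(-46) = 108*(-46) = -4968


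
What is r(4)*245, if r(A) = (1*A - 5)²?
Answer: 245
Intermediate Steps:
r(A) = (-5 + A)² (r(A) = (A - 5)² = (-5 + A)²)
r(4)*245 = (-5 + 4)²*245 = (-1)²*245 = 1*245 = 245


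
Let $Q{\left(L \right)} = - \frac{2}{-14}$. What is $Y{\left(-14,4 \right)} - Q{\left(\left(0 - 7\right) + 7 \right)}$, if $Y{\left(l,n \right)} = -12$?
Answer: $- \frac{85}{7} \approx -12.143$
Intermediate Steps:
$Q{\left(L \right)} = \frac{1}{7}$ ($Q{\left(L \right)} = \left(-2\right) \left(- \frac{1}{14}\right) = \frac{1}{7}$)
$Y{\left(-14,4 \right)} - Q{\left(\left(0 - 7\right) + 7 \right)} = -12 - \frac{1}{7} = - \frac{85}{7}$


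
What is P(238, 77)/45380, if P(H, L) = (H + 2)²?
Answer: 2880/2269 ≈ 1.2693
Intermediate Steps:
P(H, L) = (2 + H)²
P(238, 77)/45380 = (2 + 238)²/45380 = 240²*(1/45380) = 57600*(1/45380) = 2880/2269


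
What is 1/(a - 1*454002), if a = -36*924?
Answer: -1/487266 ≈ -2.0523e-6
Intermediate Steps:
a = -33264
1/(a - 1*454002) = 1/(-33264 - 1*454002) = 1/(-33264 - 454002) = 1/(-487266) = -1/487266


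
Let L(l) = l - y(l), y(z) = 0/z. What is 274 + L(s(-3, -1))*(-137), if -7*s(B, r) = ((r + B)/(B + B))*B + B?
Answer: 1233/7 ≈ 176.14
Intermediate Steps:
y(z) = 0
s(B, r) = -3*B/14 - r/14 (s(B, r) = -(((r + B)/(B + B))*B + B)/7 = -(((B + r)/((2*B)))*B + B)/7 = -(((B + r)*(1/(2*B)))*B + B)/7 = -(((B + r)/(2*B))*B + B)/7 = -((B/2 + r/2) + B)/7 = -(r/2 + 3*B/2)/7 = -3*B/14 - r/14)
L(l) = l (L(l) = l - 1*0 = l + 0 = l)
274 + L(s(-3, -1))*(-137) = 274 + (-3/14*(-3) - 1/14*(-1))*(-137) = 274 + (9/14 + 1/14)*(-137) = 274 + (5/7)*(-137) = 274 - 685/7 = 1233/7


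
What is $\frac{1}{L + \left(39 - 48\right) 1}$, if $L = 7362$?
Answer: $\frac{1}{7353} \approx 0.000136$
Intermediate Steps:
$\frac{1}{L + \left(39 - 48\right) 1} = \frac{1}{7362 + \left(39 - 48\right) 1} = \frac{1}{7362 - 9} = \frac{1}{7353}$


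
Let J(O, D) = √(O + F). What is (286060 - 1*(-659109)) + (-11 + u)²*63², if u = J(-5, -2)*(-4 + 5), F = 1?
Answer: 1409542 - 174636*I ≈ 1.4095e+6 - 1.7464e+5*I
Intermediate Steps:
J(O, D) = √(1 + O) (J(O, D) = √(O + 1) = √(1 + O))
u = 2*I (u = √(1 - 5)*(-4 + 5) = √(-4)*1 = (2*I)*1 = 2*I ≈ 2.0*I)
(286060 - 1*(-659109)) + (-11 + u)²*63² = (286060 - 1*(-659109)) + (-11 + 2*I)²*63² = (286060 + 659109) + (-11 + 2*I)²*3969 = 945169 + 3969*(-11 + 2*I)²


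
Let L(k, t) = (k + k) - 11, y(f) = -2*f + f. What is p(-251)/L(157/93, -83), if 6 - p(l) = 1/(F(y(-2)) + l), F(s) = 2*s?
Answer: -137919/175123 ≈ -0.78755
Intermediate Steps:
y(f) = -f
L(k, t) = -11 + 2*k (L(k, t) = 2*k - 11 = -11 + 2*k)
p(l) = 6 - 1/(4 + l) (p(l) = 6 - 1/(2*(-1*(-2)) + l) = 6 - 1/(2*2 + l) = 6 - 1/(4 + l))
p(-251)/L(157/93, -83) = ((23 + 6*(-251))/(4 - 251))/(-11 + 2*(157/93)) = ((23 - 1506)/(-247))/(-11 + 2*(157*(1/93))) = (-1/247*(-1483))/(-11 + 2*(157/93)) = 1483/(247*(-11 + 314/93)) = 1483/(247*(-709/93)) = (1483/247)*(-93/709) = -137919/175123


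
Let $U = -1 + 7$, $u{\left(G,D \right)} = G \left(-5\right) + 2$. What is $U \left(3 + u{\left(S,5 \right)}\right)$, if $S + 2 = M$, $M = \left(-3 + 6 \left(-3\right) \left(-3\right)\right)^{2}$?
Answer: $-77940$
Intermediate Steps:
$M = 2601$ ($M = \left(-3 - -54\right)^{2} = \left(-3 + 54\right)^{2} = 51^{2} = 2601$)
$S = 2599$ ($S = -2 + 2601 = 2599$)
$u{\left(G,D \right)} = 2 - 5 G$ ($u{\left(G,D \right)} = - 5 G + 2 = 2 - 5 G$)
$U = 6$
$U \left(3 + u{\left(S,5 \right)}\right) = 6 \left(3 + \left(2 - 12995\right)\right) = 6 \left(3 - 12993\right) = 6 \left(-12990\right) = -77940$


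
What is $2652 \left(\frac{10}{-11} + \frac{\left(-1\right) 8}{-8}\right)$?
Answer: $\frac{2652}{11} \approx 241.09$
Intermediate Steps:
$2652 \left(\frac{10}{-11} + \frac{\left(-1\right) 8}{-8}\right) = 2652 \left(10 \left(- \frac{1}{11}\right) - -1\right) = 2652 \left(- \frac{10}{11} + 1\right) = 2652 \cdot \frac{1}{11} = \frac{2652}{11}$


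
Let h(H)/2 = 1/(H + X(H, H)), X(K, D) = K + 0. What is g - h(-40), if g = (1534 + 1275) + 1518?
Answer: 173081/40 ≈ 4327.0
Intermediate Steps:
g = 4327 (g = 2809 + 1518 = 4327)
X(K, D) = K
h(H) = 1/H (h(H) = 2/(H + H) = 2/((2*H)) = 2*(1/(2*H)) = 1/H)
g - h(-40) = 4327 - 1/(-40) = 4327 - 1*(-1/40) = 4327 + 1/40 = 173081/40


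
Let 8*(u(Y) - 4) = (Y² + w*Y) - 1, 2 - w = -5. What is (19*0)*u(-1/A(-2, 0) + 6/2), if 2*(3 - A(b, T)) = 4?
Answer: 0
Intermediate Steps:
w = 7 (w = 2 - 1*(-5) = 2 + 5 = 7)
A(b, T) = 1 (A(b, T) = 3 - ½*4 = 3 - 2 = 1)
u(Y) = 31/8 + Y²/8 + 7*Y/8 (u(Y) = 4 + ((Y² + 7*Y) - 1)/8 = 4 + (-1 + Y² + 7*Y)/8 = 4 + (-⅛ + Y²/8 + 7*Y/8) = 31/8 + Y²/8 + 7*Y/8)
(19*0)*u(-1/A(-2, 0) + 6/2) = (19*0)*(31/8 + (-1/1 + 6/2)²/8 + 7*(-1/1 + 6/2)/8) = 0*(31/8 + (-1*1 + 6*(½))²/8 + 7*(-1*1 + 6*(½))/8) = 0*(31/8 + (-1 + 3)²/8 + 7*(-1 + 3)/8) = 0*(31/8 + (⅛)*2² + (7/8)*2) = 0*(31/8 + (⅛)*4 + 7/4) = 0*(31/8 + ½ + 7/4) = 0*(49/8) = 0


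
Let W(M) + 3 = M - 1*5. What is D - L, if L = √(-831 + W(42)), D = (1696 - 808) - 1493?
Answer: -605 - I*√797 ≈ -605.0 - 28.231*I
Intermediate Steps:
W(M) = -8 + M (W(M) = -3 + (M - 1*5) = -3 + (M - 5) = -3 + (-5 + M) = -8 + M)
D = -605 (D = 888 - 1493 = -605)
L = I*√797 (L = √(-831 + (-8 + 42)) = √(-831 + 34) = √(-797) = I*√797 ≈ 28.231*I)
D - L = -605 - I*√797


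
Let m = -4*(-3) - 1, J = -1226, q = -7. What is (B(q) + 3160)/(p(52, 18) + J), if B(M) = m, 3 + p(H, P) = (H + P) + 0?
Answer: -3171/1159 ≈ -2.7360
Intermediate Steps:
p(H, P) = -3 + H + P (p(H, P) = -3 + ((H + P) + 0) = -3 + (H + P) = -3 + H + P)
m = 11 (m = 12 - 1 = 11)
B(M) = 11
(B(q) + 3160)/(p(52, 18) + J) = (11 + 3160)/((-3 + 52 + 18) - 1226) = 3171/(67 - 1226) = 3171/(-1159) = 3171*(-1/1159) = -3171/1159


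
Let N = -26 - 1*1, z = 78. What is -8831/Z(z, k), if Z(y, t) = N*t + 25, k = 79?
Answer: 8831/2108 ≈ 4.1893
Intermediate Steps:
N = -27 (N = -26 - 1 = -27)
Z(y, t) = 25 - 27*t (Z(y, t) = -27*t + 25 = 25 - 27*t)
-8831/Z(z, k) = -8831/(25 - 27*79) = -8831/(25 - 2133) = -8831/(-2108) = -8831*(-1/2108) = 8831/2108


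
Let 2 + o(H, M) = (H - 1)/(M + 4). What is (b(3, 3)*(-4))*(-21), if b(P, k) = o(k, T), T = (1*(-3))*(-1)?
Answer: -144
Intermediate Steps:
T = 3 (T = -3*(-1) = 3)
o(H, M) = -2 + (-1 + H)/(4 + M) (o(H, M) = -2 + (H - 1)/(M + 4) = -2 + (-1 + H)/(4 + M))
b(P, k) = -15/7 + k/7 (b(P, k) = (-9 + k - 2*3)/(4 + 3) = (-9 + k - 6)/7 = (-15 + k)/7 = -15/7 + k/7)
(b(3, 3)*(-4))*(-21) = ((-15/7 + (⅐)*3)*(-4))*(-21) = ((-15/7 + 3/7)*(-4))*(-21) = -12/7*(-4)*(-21) = (48/7)*(-21) = -144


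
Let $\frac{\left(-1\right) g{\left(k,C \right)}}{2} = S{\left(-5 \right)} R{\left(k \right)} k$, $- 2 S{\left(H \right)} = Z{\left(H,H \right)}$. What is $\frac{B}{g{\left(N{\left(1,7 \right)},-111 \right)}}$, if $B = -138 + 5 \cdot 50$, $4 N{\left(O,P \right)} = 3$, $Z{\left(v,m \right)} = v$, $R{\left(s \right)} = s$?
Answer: $- \frac{1792}{45} \approx -39.822$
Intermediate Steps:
$N{\left(O,P \right)} = \frac{3}{4}$ ($N{\left(O,P \right)} = \frac{1}{4} \cdot 3 = \frac{3}{4}$)
$S{\left(H \right)} = - \frac{H}{2}$
$g{\left(k,C \right)} = - 5 k^{2}$ ($g{\left(k,C \right)} = - 2 \left(- \frac{1}{2}\right) \left(-5\right) k k = - 2 \frac{5 k}{2} k = - 2 \frac{5 k^{2}}{2} = - 5 k^{2}$)
$B = 112$ ($B = -138 + 250 = 112$)
$\frac{B}{g{\left(N{\left(1,7 \right)},-111 \right)}} = \frac{112}{\left(-5\right) \left(\frac{3}{4}\right)^{2}} = \frac{112}{\left(-5\right) \frac{9}{16}} = \frac{112}{- \frac{45}{16}} = 112 \left(- \frac{16}{45}\right) = - \frac{1792}{45}$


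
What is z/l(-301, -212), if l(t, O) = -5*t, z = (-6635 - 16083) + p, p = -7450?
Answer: -30168/1505 ≈ -20.045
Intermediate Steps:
z = -30168 (z = (-6635 - 16083) - 7450 = -22718 - 7450 = -30168)
z/l(-301, -212) = -30168/((-5*(-301))) = -30168/1505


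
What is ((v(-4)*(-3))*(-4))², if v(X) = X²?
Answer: 36864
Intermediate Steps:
((v(-4)*(-3))*(-4))² = (((-4)²*(-3))*(-4))² = ((16*(-3))*(-4))² = (-48*(-4))² = 192² = 36864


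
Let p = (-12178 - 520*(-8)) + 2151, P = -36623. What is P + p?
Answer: -42490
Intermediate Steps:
p = -5867 (p = (-12178 + 4160) + 2151 = -8018 + 2151 = -5867)
P + p = -36623 - 5867 = -42490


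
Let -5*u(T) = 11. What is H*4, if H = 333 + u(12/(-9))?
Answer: 6616/5 ≈ 1323.2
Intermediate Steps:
u(T) = -11/5 (u(T) = -1/5*11 = -11/5)
H = 1654/5 (H = 333 - 11/5 = 1654/5 ≈ 330.80)
H*4 = (1654/5)*4 = 6616/5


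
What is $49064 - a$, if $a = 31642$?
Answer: $17422$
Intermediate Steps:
$49064 - a = 49064 - 31642 = 17422$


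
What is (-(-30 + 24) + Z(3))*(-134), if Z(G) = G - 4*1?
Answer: -670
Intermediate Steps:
Z(G) = -4 + G (Z(G) = G - 4 = -4 + G)
(-(-30 + 24) + Z(3))*(-134) = (-(-30 + 24) + (-4 + 3))*(-134) = (-1*(-6) - 1)*(-134) = (6 - 1)*(-134) = 5*(-134) = -670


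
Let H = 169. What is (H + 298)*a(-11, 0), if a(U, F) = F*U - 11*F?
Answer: 0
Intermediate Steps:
a(U, F) = -11*F + F*U
(H + 298)*a(-11, 0) = (169 + 298)*(0*(-11 - 11)) = 467*(0*(-22)) = 467*0 = 0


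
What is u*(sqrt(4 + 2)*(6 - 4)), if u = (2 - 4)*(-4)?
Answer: 16*sqrt(6) ≈ 39.192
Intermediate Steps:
u = 8 (u = -2*(-4) = 8)
u*(sqrt(4 + 2)*(6 - 4)) = 8*(sqrt(4 + 2)*(6 - 4)) = 8*(sqrt(6)*2) = 8*(2*sqrt(6)) = 16*sqrt(6)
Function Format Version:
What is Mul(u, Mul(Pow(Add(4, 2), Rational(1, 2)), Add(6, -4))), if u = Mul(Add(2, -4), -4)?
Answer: Mul(16, Pow(6, Rational(1, 2))) ≈ 39.192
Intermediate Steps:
u = 8 (u = Mul(-2, -4) = 8)
Mul(u, Mul(Pow(Add(4, 2), Rational(1, 2)), Add(6, -4))) = Mul(8, Mul(Pow(Add(4, 2), Rational(1, 2)), Add(6, -4))) = Mul(8, Mul(Pow(6, Rational(1, 2)), 2)) = Mul(8, Mul(2, Pow(6, Rational(1, 2)))) = Mul(16, Pow(6, Rational(1, 2)))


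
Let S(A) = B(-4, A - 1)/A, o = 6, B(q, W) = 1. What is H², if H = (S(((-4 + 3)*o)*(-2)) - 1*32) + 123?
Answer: 1194649/144 ≈ 8296.2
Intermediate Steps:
S(A) = 1/A
H = 1093/12 (H = (1/(((-4 + 3)*6)*(-2)) - 1*32) + 123 = (1/(-1*6*(-2)) - 32) + 123 = (1/(-6*(-2)) - 32) + 123 = (1/12 - 32) + 123 = -383/12 + 123 = 1093/12 ≈ 91.083)
H² = (1093/12)² = 1194649/144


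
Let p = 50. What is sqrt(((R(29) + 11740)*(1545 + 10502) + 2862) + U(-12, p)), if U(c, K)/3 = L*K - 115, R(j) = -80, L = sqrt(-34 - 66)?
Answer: sqrt(140470537 + 1500*I) ≈ 11852.0 + 0.06*I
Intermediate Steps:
L = 10*I (L = sqrt(-100) = 10*I ≈ 10.0*I)
U(c, K) = -345 + 30*I*K (U(c, K) = 3*((10*I)*K - 115) = 3*(10*I*K - 115) = 3*(-115 + 10*I*K) = -345 + 30*I*K)
sqrt(((R(29) + 11740)*(1545 + 10502) + 2862) + U(-12, p)) = sqrt(((-80 + 11740)*(1545 + 10502) + 2862) + (-345 + 30*I*50)) = sqrt((11660*12047 + 2862) + (-345 + 1500*I)) = sqrt((140468020 + 2862) + (-345 + 1500*I)) = sqrt(140470882 + (-345 + 1500*I)) = sqrt(140470537 + 1500*I)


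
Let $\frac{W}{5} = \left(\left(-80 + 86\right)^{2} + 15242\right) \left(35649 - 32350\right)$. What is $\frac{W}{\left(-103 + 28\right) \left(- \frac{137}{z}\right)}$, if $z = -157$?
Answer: $- \frac{7913133154}{2055} \approx -3.8507 \cdot 10^{6}$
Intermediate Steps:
$W = 252010610$ ($W = 5 \left(\left(-80 + 86\right)^{2} + 15242\right) \left(35649 - 32350\right) = 5 \left(6^{2} + 15242\right) 3299 = 5 \left(36 + 15242\right) 3299 = 5 \cdot 15278 \cdot 3299 = 5 \cdot 50402122 = 252010610$)
$\frac{W}{\left(-103 + 28\right) \left(- \frac{137}{z}\right)} = \frac{252010610}{\left(-103 + 28\right) \left(- \frac{137}{-157}\right)} = \frac{252010610}{\left(-75\right) \left(\left(-137\right) \left(- \frac{1}{157}\right)\right)} = \frac{252010610}{\left(-75\right) \frac{137}{157}} = \frac{252010610}{- \frac{10275}{157}} = 252010610 \left(- \frac{157}{10275}\right) = - \frac{7913133154}{2055}$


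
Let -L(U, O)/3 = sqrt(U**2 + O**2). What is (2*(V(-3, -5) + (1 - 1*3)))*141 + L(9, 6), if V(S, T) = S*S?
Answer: 1974 - 9*sqrt(13) ≈ 1941.6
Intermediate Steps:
V(S, T) = S**2
L(U, O) = -3*sqrt(O**2 + U**2) (L(U, O) = -3*sqrt(U**2 + O**2) = -3*sqrt(O**2 + U**2))
(2*(V(-3, -5) + (1 - 1*3)))*141 + L(9, 6) = (2*((-3)**2 + (1 - 1*3)))*141 - 3*sqrt(6**2 + 9**2) = (2*(9 + (1 - 3)))*141 - 3*sqrt(36 + 81) = (2*(9 - 2))*141 - 9*sqrt(13) = (2*7)*141 - 9*sqrt(13) = 14*141 - 9*sqrt(13) = 1974 - 9*sqrt(13)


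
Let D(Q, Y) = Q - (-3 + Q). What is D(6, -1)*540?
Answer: 1620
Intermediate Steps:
D(Q, Y) = 3 (D(Q, Y) = Q + (3 - Q) = 3)
D(6, -1)*540 = 3*540 = 1620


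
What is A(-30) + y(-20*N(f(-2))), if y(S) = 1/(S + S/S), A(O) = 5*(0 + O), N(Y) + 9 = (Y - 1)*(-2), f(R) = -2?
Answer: -9149/61 ≈ -149.98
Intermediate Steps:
N(Y) = -7 - 2*Y (N(Y) = -9 + (Y - 1)*(-2) = -9 + (-1 + Y)*(-2) = -9 + (2 - 2*Y) = -7 - 2*Y)
A(O) = 5*O
y(S) = 1/(1 + S) (y(S) = 1/(S + 1) = 1/(1 + S))
A(-30) + y(-20*N(f(-2))) = 5*(-30) + 1/(1 - 20*(-7 - 2*(-2))) = -150 + 1/(1 - 20*(-7 + 4)) = -150 + 1/(1 - 20*(-3)) = -150 + 1/(1 + 60) = -150 + 1/61 = -9149/61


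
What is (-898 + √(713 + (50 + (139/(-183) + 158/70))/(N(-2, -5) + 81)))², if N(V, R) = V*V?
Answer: (97778730 - √8460470488659)²/11855943225 ≈ 7.5914e+5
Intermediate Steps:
N(V, R) = V²
(-898 + √(713 + (50 + (139/(-183) + 158/70))/(N(-2, -5) + 81)))² = (-898 + √(713 + (50 + (139/(-183) + 158/70))/((-2)² + 81)))² = (-898 + √(713 + (50 + (139*(-1/183) + 158*(1/70)))/(4 + 81)))² = (-898 + √(713 + (50 + (-139/183 + 79/35))/85))² = (-898 + √(713 + (50 + 9592/6405)*(1/85)))² = (-898 + √(713 + (329842/6405)*(1/85)))² = (-898 + √(713 + 329842/544425))² = (-898 + √(388504867/544425))² = (-898 + √8460470488659/108885)²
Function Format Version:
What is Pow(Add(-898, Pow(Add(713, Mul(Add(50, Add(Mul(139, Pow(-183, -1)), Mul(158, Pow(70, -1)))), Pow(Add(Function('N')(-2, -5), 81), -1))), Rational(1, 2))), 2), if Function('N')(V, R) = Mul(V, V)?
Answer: Mul(Rational(1, 11855943225), Pow(Add(97778730, Mul(-1, Pow(8460470488659, Rational(1, 2)))), 2)) ≈ 7.5914e+5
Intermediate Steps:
Function('N')(V, R) = Pow(V, 2)
Pow(Add(-898, Pow(Add(713, Mul(Add(50, Add(Mul(139, Pow(-183, -1)), Mul(158, Pow(70, -1)))), Pow(Add(Function('N')(-2, -5), 81), -1))), Rational(1, 2))), 2) = Pow(Add(-898, Pow(Add(713, Mul(Add(50, Add(Mul(139, Pow(-183, -1)), Mul(158, Pow(70, -1)))), Pow(Add(Pow(-2, 2), 81), -1))), Rational(1, 2))), 2) = Pow(Add(-898, Pow(Add(713, Mul(Add(50, Add(Mul(139, Rational(-1, 183)), Mul(158, Rational(1, 70)))), Pow(Add(4, 81), -1))), Rational(1, 2))), 2) = Pow(Add(-898, Pow(Add(713, Mul(Add(50, Add(Rational(-139, 183), Rational(79, 35))), Pow(85, -1))), Rational(1, 2))), 2) = Pow(Add(-898, Pow(Add(713, Mul(Add(50, Rational(9592, 6405)), Rational(1, 85))), Rational(1, 2))), 2) = Pow(Add(-898, Pow(Add(713, Mul(Rational(329842, 6405), Rational(1, 85))), Rational(1, 2))), 2) = Pow(Add(-898, Pow(Add(713, Rational(329842, 544425)), Rational(1, 2))), 2) = Pow(Add(-898, Pow(Rational(388504867, 544425), Rational(1, 2))), 2) = Pow(Add(-898, Mul(Rational(1, 108885), Pow(8460470488659, Rational(1, 2)))), 2)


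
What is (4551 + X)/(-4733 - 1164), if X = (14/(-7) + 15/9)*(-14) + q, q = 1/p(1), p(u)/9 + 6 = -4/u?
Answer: -410009/530730 ≈ -0.77254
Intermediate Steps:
p(u) = -54 - 36/u (p(u) = -54 + 9*(-4/u) = -54 - 36/u)
q = -1/90 (q = 1/(-54 - 36/1) = 1/(-54 - 36*1) = 1/(-54 - 36) = 1/(-90) = -1/90 ≈ -0.011111)
X = 419/90 (X = (14/(-7) + 15/9)*(-14) - 1/90 = (14*(-⅐) + 15*(⅑))*(-14) - 1/90 = (-2 + 5/3)*(-14) - 1/90 = -⅓*(-14) - 1/90 = 14/3 - 1/90 = 419/90 ≈ 4.6556)
(4551 + X)/(-4733 - 1164) = (4551 + 419/90)/(-4733 - 1164) = (410009/90)/(-5897) = (410009/90)*(-1/5897) = -410009/530730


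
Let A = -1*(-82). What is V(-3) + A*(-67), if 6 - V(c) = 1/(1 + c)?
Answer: -10975/2 ≈ -5487.5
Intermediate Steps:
V(c) = 6 - 1/(1 + c)
A = 82
V(-3) + A*(-67) = (5 + 6*(-3))/(1 - 3) + 82*(-67) = (5 - 18)/(-2) - 5494 = -½*(-13) - 5494 = 13/2 - 5494 = -10975/2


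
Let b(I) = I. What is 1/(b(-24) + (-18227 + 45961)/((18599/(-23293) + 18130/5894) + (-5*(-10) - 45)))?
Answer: 71366021/270256609598 ≈ 0.00026407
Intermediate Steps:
1/(b(-24) + (-18227 + 45961)/((18599/(-23293) + 18130/5894) + (-5*(-10) - 45))) = 1/(-24 + (-18227 + 45961)/((18599/(-23293) + 18130/5894) + (-5*(-10) - 45))) = 1/(-24 + 27734/((18599*(-1/23293) + 18130*(1/5894)) + (50 - 45))) = 1/(-24 + 27734/((-18599/23293 + 1295/421) + 5)) = 1/(-24 + 27734/(22334256/9806353 + 5)) = 1/(-24 + 27734/(71366021/9806353)) = 1/(-24 + 27734*(9806353/71366021)) = 1/(-24 + 271969394102/71366021) = 1/(270256609598/71366021) = 71366021/270256609598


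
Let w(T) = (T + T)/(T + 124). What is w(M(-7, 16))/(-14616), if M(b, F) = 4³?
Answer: -4/85869 ≈ -4.6583e-5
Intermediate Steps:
M(b, F) = 64
w(T) = 2*T/(124 + T) (w(T) = (2*T)/(124 + T) = 2*T/(124 + T))
w(M(-7, 16))/(-14616) = (2*64/(124 + 64))/(-14616) = (2*64/188)*(-1/14616) = (2*64*(1/188))*(-1/14616) = (32/47)*(-1/14616) = -4/85869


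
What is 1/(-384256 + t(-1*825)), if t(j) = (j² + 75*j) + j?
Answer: 1/233669 ≈ 4.2796e-6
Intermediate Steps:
t(j) = j² + 76*j
1/(-384256 + t(-1*825)) = 1/(-384256 + (-1*825)*(76 - 1*825)) = 1/(-384256 - 825*(76 - 825)) = 1/(-384256 - 825*(-749)) = 1/(-384256 + 617925) = 1/233669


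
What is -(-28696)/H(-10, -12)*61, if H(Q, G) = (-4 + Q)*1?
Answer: -875228/7 ≈ -1.2503e+5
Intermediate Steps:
H(Q, G) = -4 + Q
-(-28696)/H(-10, -12)*61 = -(-28696)/(-4 - 10)*61 = -(-28696)/(-14)*61 = -(-28696)*(-1)/14*61 = -136*211/14*61 = -14348/7*61 = -875228/7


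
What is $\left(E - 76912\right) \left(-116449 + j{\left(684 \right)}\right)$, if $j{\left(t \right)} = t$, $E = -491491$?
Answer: $65801173295$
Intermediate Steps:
$\left(E - 76912\right) \left(-116449 + j{\left(684 \right)}\right) = \left(-491491 - 76912\right) \left(-116449 + 684\right) = \left(-568403\right) \left(-115765\right) = 65801173295$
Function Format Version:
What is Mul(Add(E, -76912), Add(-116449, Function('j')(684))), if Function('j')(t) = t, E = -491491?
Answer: 65801173295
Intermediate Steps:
Mul(Add(E, -76912), Add(-116449, Function('j')(684))) = Mul(Add(-491491, -76912), Add(-116449, 684)) = Mul(-568403, -115765) = 65801173295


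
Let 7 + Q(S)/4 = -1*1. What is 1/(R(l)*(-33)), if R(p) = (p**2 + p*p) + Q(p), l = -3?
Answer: 1/462 ≈ 0.0021645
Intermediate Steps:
Q(S) = -32 (Q(S) = -28 + 4*(-1*1) = -28 + 4*(-1) = -28 - 4 = -32)
R(p) = -32 + 2*p**2 (R(p) = (p**2 + p*p) - 32 = (p**2 + p**2) - 32 = 2*p**2 - 32 = -32 + 2*p**2)
1/(R(l)*(-33)) = 1/((-32 + 2*(-3)**2)*(-33)) = 1/((-32 + 2*9)*(-33)) = 1/((-32 + 18)*(-33)) = 1/(-14*(-33)) = 1/462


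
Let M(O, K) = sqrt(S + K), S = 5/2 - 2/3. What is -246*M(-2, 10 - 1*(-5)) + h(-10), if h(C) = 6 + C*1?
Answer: -4 - 41*sqrt(606) ≈ -1013.3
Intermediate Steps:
S = 11/6 (S = 5*(1/2) - 2*1/3 = 5/2 - 2/3 = 11/6 ≈ 1.8333)
h(C) = 6 + C
M(O, K) = sqrt(11/6 + K)
-246*M(-2, 10 - 1*(-5)) + h(-10) = -41*sqrt(66 + 36*(10 - 1*(-5))) + (6 - 10) = -41*sqrt(66 + 36*(10 + 5)) - 4 = -41*sqrt(66 + 36*15) - 4 = -41*sqrt(66 + 540) - 4 = -41*sqrt(606) - 4 = -4 - 41*sqrt(606)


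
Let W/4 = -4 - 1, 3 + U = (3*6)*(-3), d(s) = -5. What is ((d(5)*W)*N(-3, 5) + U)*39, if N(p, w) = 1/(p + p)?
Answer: -2873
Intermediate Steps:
N(p, w) = 1/(2*p)
U = -57 (U = -3 + (3*6)*(-3) = -3 + 18*(-3) = -3 - 54 = -57)
W = -20 (W = 4*(-4 - 1) = 4*(-5) = -20)
((d(5)*W)*N(-3, 5) + U)*39 = ((-5*(-20))*((½)/(-3)) - 57)*39 = (100*((½)*(-⅓)) - 57)*39 = (100*(-⅙) - 57)*39 = (-50/3 - 57)*39 = -221/3*39 = -2873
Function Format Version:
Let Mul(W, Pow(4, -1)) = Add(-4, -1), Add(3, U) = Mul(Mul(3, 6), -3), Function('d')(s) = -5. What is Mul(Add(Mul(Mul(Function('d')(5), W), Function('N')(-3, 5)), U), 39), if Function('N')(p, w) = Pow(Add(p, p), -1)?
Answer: -2873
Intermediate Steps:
Function('N')(p, w) = Mul(Rational(1, 2), Pow(p, -1)) (Function('N')(p, w) = Pow(Mul(2, p), -1) = Mul(Rational(1, 2), Pow(p, -1)))
U = -57 (U = Add(-3, Mul(Mul(3, 6), -3)) = Add(-3, Mul(18, -3)) = Add(-3, -54) = -57)
W = -20 (W = Mul(4, Add(-4, -1)) = Mul(4, -5) = -20)
Mul(Add(Mul(Mul(Function('d')(5), W), Function('N')(-3, 5)), U), 39) = Mul(Add(Mul(Mul(-5, -20), Mul(Rational(1, 2), Pow(-3, -1))), -57), 39) = Mul(Add(Mul(100, Mul(Rational(1, 2), Rational(-1, 3))), -57), 39) = Mul(Add(Mul(100, Rational(-1, 6)), -57), 39) = Mul(Add(Rational(-50, 3), -57), 39) = Mul(Rational(-221, 3), 39) = -2873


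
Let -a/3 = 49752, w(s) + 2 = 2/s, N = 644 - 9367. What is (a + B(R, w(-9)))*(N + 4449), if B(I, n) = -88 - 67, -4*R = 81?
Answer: 638582614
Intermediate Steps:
N = -8723
w(s) = -2 + 2/s
R = -81/4 (R = -¼*81 = -81/4 ≈ -20.250)
a = -149256 (a = -3*49752 = -149256)
B(I, n) = -155
(a + B(R, w(-9)))*(N + 4449) = (-149256 - 155)*(-8723 + 4449) = -149411*(-4274) = 638582614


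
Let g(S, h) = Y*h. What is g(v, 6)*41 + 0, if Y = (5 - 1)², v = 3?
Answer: 3936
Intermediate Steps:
Y = 16 (Y = 4² = 16)
g(S, h) = 16*h
g(v, 6)*41 + 0 = (16*6)*41 + 0 = 96*41 + 0 = 3936 + 0 = 3936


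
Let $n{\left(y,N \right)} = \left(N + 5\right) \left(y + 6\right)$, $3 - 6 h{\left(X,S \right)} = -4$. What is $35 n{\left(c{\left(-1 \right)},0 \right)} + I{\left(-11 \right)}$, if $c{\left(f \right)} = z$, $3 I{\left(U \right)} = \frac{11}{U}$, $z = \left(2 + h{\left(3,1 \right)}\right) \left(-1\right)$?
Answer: $\frac{991}{2} \approx 495.5$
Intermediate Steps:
$h{\left(X,S \right)} = \frac{7}{6}$ ($h{\left(X,S \right)} = \frac{1}{2} - - \frac{2}{3} = \frac{1}{2} + \frac{2}{3} = \frac{7}{6}$)
$z = - \frac{19}{6}$ ($z = \left(2 + \frac{7}{6}\right) \left(-1\right) = \frac{19}{6} \left(-1\right) = - \frac{19}{6} \approx -3.1667$)
$I{\left(U \right)} = \frac{11}{3 U}$ ($I{\left(U \right)} = \frac{11 \frac{1}{U}}{3} = \frac{11}{3 U}$)
$c{\left(f \right)} = - \frac{19}{6}$
$n{\left(y,N \right)} = \left(5 + N\right) \left(6 + y\right)$
$35 n{\left(c{\left(-1 \right)},0 \right)} + I{\left(-11 \right)} = 35 \left(30 + 5 \left(- \frac{19}{6}\right) + 6 \cdot 0 + 0 \left(- \frac{19}{6}\right)\right) + \frac{11}{3 \left(-11\right)} = 35 \left(30 - \frac{95}{6} + 0 + 0\right) + \frac{11}{3} \left(- \frac{1}{11}\right) = 35 \cdot \frac{85}{6} - \frac{1}{3} = \frac{2975}{6} - \frac{1}{3} = \frac{991}{2}$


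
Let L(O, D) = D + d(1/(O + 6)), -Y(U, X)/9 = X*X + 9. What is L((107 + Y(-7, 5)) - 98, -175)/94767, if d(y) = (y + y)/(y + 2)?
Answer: -101677/55059627 ≈ -0.0018467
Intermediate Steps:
Y(U, X) = -81 - 9*X² (Y(U, X) = -9*(X*X + 9) = -9*(X² + 9) = -9*(9 + X²) = -81 - 9*X²)
d(y) = 2*y/(2 + y) (d(y) = (2*y)/(2 + y) = 2*y/(2 + y))
L(O, D) = D + 2/((2 + 1/(6 + O))*(6 + O)) (L(O, D) = D + 2/((O + 6)*(2 + 1/(O + 6))) = D + 2/((6 + O)*(2 + 1/(6 + O))) = D + 2/((2 + 1/(6 + O))*(6 + O)))
L((107 + Y(-7, 5)) - 98, -175)/94767 = ((2 - 175*(13 + 2*((107 + (-81 - 9*5²)) - 98)))/(13 + 2*((107 + (-81 - 9*5²)) - 98)))/94767 = ((2 - 175*(13 + 2*((107 + (-81 - 9*25)) - 98)))/(13 + 2*((107 + (-81 - 9*25)) - 98)))*(1/94767) = ((2 - 175*(13 + 2*((107 + (-81 - 225)) - 98)))/(13 + 2*((107 + (-81 - 225)) - 98)))*(1/94767) = ((2 - 175*(13 + 2*((107 - 306) - 98)))/(13 + 2*((107 - 306) - 98)))*(1/94767) = ((2 - 175*(13 + 2*(-199 - 98)))/(13 + 2*(-199 - 98)))*(1/94767) = ((2 - 175*(13 + 2*(-297)))/(13 + 2*(-297)))*(1/94767) = ((2 - 175*(13 - 594))/(13 - 594))*(1/94767) = ((2 - 175*(-581))/(-581))*(1/94767) = -(2 + 101675)/581*(1/94767) = -1/581*101677*(1/94767) = -101677/581*1/94767 = -101677/55059627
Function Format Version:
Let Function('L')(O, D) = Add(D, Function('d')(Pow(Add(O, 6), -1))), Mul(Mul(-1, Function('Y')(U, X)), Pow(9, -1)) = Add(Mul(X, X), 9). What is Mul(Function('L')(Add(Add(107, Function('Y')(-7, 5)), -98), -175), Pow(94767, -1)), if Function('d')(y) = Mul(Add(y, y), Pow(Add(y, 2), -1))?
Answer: Rational(-101677, 55059627) ≈ -0.0018467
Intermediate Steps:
Function('Y')(U, X) = Add(-81, Mul(-9, Pow(X, 2))) (Function('Y')(U, X) = Mul(-9, Add(Mul(X, X), 9)) = Mul(-9, Add(Pow(X, 2), 9)) = Mul(-9, Add(9, Pow(X, 2))) = Add(-81, Mul(-9, Pow(X, 2))))
Function('d')(y) = Mul(2, y, Pow(Add(2, y), -1)) (Function('d')(y) = Mul(Mul(2, y), Pow(Add(2, y), -1)) = Mul(2, y, Pow(Add(2, y), -1)))
Function('L')(O, D) = Add(D, Mul(2, Pow(Add(2, Pow(Add(6, O), -1)), -1), Pow(Add(6, O), -1))) (Function('L')(O, D) = Add(D, Mul(2, Pow(Add(O, 6), -1), Pow(Add(2, Pow(Add(O, 6), -1)), -1))) = Add(D, Mul(2, Pow(Add(6, O), -1), Pow(Add(2, Pow(Add(6, O), -1)), -1))) = Add(D, Mul(2, Pow(Add(2, Pow(Add(6, O), -1)), -1), Pow(Add(6, O), -1))))
Mul(Function('L')(Add(Add(107, Function('Y')(-7, 5)), -98), -175), Pow(94767, -1)) = Mul(Mul(Pow(Add(13, Mul(2, Add(Add(107, Add(-81, Mul(-9, Pow(5, 2)))), -98))), -1), Add(2, Mul(-175, Add(13, Mul(2, Add(Add(107, Add(-81, Mul(-9, Pow(5, 2)))), -98)))))), Pow(94767, -1)) = Mul(Mul(Pow(Add(13, Mul(2, Add(Add(107, Add(-81, Mul(-9, 25))), -98))), -1), Add(2, Mul(-175, Add(13, Mul(2, Add(Add(107, Add(-81, Mul(-9, 25))), -98)))))), Rational(1, 94767)) = Mul(Mul(Pow(Add(13, Mul(2, Add(Add(107, Add(-81, -225)), -98))), -1), Add(2, Mul(-175, Add(13, Mul(2, Add(Add(107, Add(-81, -225)), -98)))))), Rational(1, 94767)) = Mul(Mul(Pow(Add(13, Mul(2, Add(Add(107, -306), -98))), -1), Add(2, Mul(-175, Add(13, Mul(2, Add(Add(107, -306), -98)))))), Rational(1, 94767)) = Mul(Mul(Pow(Add(13, Mul(2, Add(-199, -98))), -1), Add(2, Mul(-175, Add(13, Mul(2, Add(-199, -98)))))), Rational(1, 94767)) = Mul(Mul(Pow(Add(13, Mul(2, -297)), -1), Add(2, Mul(-175, Add(13, Mul(2, -297))))), Rational(1, 94767)) = Mul(Mul(Pow(Add(13, -594), -1), Add(2, Mul(-175, Add(13, -594)))), Rational(1, 94767)) = Mul(Mul(Pow(-581, -1), Add(2, Mul(-175, -581))), Rational(1, 94767)) = Mul(Mul(Rational(-1, 581), Add(2, 101675)), Rational(1, 94767)) = Mul(Mul(Rational(-1, 581), 101677), Rational(1, 94767)) = Mul(Rational(-101677, 581), Rational(1, 94767)) = Rational(-101677, 55059627)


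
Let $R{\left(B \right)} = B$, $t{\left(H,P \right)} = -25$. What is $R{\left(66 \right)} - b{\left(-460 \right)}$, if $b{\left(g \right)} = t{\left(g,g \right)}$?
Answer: $91$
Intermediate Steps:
$b{\left(g \right)} = -25$
$R{\left(66 \right)} - b{\left(-460 \right)} = 66 - -25 = 66 + 25 = 91$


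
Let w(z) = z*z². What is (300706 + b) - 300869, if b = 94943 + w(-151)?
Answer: -3348171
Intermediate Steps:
w(z) = z³
b = -3348008 (b = 94943 + (-151)³ = 94943 - 3442951 = -3348008)
(300706 + b) - 300869 = (300706 - 3348008) - 300869 = -3047302 - 300869 = -3348171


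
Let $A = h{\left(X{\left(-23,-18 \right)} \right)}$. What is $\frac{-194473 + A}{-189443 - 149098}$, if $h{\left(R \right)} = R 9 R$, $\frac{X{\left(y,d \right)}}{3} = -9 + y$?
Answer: $\frac{111529}{338541} \approx 0.32944$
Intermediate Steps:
$X{\left(y,d \right)} = -27 + 3 y$ ($X{\left(y,d \right)} = 3 \left(-9 + y\right) = -27 + 3 y$)
$h{\left(R \right)} = 9 R^{2}$ ($h{\left(R \right)} = 9 R R = 9 R^{2}$)
$A = 82944$ ($A = 9 \left(-27 + 3 \left(-23\right)\right)^{2} = 9 \left(-27 - 69\right)^{2} = 9 \left(-96\right)^{2} = 9 \cdot 9216 = 82944$)
$\frac{-194473 + A}{-189443 - 149098} = \frac{-194473 + 82944}{-189443 - 149098} = - \frac{111529}{-338541} = \left(-111529\right) \left(- \frac{1}{338541}\right) = \frac{111529}{338541}$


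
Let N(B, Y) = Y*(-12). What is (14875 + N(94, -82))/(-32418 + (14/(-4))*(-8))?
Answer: -15859/32390 ≈ -0.48963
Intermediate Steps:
N(B, Y) = -12*Y
(14875 + N(94, -82))/(-32418 + (14/(-4))*(-8)) = (14875 - 12*(-82))/(-32418 + (14/(-4))*(-8)) = (14875 + 984)/(-32418 + (14*(-¼))*(-8)) = 15859/(-32418 - 7/2*(-8)) = 15859/(-32418 + 28) = 15859/(-32390) = 15859*(-1/32390) = -15859/32390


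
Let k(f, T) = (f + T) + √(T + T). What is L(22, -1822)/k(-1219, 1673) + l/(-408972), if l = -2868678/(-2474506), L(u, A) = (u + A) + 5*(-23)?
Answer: -14664111508860953/3420066395438244 + 383*√3346/40554 ≈ -3.7414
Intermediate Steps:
L(u, A) = -115 + A + u (L(u, A) = (A + u) - 115 = -115 + A + u)
l = 1434339/1237253 (l = -2868678*(-1/2474506) = 1434339/1237253 ≈ 1.1593)
k(f, T) = T + f + √2*√T (k(f, T) = (T + f) + √(2*T) = (T + f) + √2*√T = T + f + √2*√T)
L(22, -1822)/k(-1219, 1673) + l/(-408972) = (-115 - 1822 + 22)/(1673 - 1219 + √2*√1673) + (1434339/1237253)/(-408972) = -1915/(1673 - 1219 + √3346) + (1434339/1237253)*(-1/408972) = -1915/(454 + √3346) - 478113/168667277972 = -478113/168667277972 - 1915/(454 + √3346)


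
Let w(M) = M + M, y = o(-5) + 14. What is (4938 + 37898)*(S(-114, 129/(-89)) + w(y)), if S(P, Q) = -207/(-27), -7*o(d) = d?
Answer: 33369244/21 ≈ 1.5890e+6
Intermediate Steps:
o(d) = -d/7
S(P, Q) = 23/3 (S(P, Q) = -207*(-1/27) = 23/3)
y = 103/7 (y = -⅐*(-5) + 14 = 5/7 + 14 = 103/7 ≈ 14.714)
w(M) = 2*M
(4938 + 37898)*(S(-114, 129/(-89)) + w(y)) = (4938 + 37898)*(23/3 + 2*(103/7)) = 42836*(23/3 + 206/7) = 42836*(779/21) = 33369244/21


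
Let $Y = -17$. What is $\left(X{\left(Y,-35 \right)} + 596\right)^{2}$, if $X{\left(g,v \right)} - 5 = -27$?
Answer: $329476$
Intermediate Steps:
$X{\left(g,v \right)} = -22$ ($X{\left(g,v \right)} = 5 - 27 = -22$)
$\left(X{\left(Y,-35 \right)} + 596\right)^{2} = \left(-22 + 596\right)^{2} = 574^{2} = 329476$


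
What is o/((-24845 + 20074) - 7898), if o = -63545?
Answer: 63545/12669 ≈ 5.0158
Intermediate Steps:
o/((-24845 + 20074) - 7898) = -63545/((-24845 + 20074) - 7898) = -63545/(-4771 - 7898) = -63545/(-12669) = -63545*(-1/12669) = 63545/12669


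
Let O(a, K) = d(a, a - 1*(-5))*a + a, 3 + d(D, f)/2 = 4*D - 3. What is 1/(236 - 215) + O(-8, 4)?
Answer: 12601/21 ≈ 600.05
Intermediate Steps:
d(D, f) = -12 + 8*D (d(D, f) = -6 + 2*(4*D - 3) = -6 + 2*(-3 + 4*D) = -6 + (-6 + 8*D) = -12 + 8*D)
O(a, K) = a + a*(-12 + 8*a) (O(a, K) = (-12 + 8*a)*a + a = a*(-12 + 8*a) + a = a + a*(-12 + 8*a))
1/(236 - 215) + O(-8, 4) = 1/(236 - 215) - 8*(-11 + 8*(-8)) = 1/21 - 8*(-11 - 64) = 1/21 - 8*(-75) = 1/21 + 600 = 12601/21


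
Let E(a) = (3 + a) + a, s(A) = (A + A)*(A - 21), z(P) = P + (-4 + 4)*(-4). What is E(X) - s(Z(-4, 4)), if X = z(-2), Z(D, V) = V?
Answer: 135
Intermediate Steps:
z(P) = P (z(P) = P + 0*(-4) = P + 0 = P)
s(A) = 2*A*(-21 + A) (s(A) = (2*A)*(-21 + A) = 2*A*(-21 + A))
X = -2
E(a) = 3 + 2*a
E(X) - s(Z(-4, 4)) = (3 + 2*(-2)) - 2*4*(-21 + 4) = (3 - 4) - 2*4*(-17) = -1 - 1*(-136) = -1 + 136 = 135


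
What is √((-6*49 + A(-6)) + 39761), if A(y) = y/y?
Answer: 2*√9867 ≈ 198.67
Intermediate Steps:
A(y) = 1
√((-6*49 + A(-6)) + 39761) = √((-6*49 + 1) + 39761) = √((-294 + 1) + 39761) = √(-293 + 39761) = √39468 = 2*√9867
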